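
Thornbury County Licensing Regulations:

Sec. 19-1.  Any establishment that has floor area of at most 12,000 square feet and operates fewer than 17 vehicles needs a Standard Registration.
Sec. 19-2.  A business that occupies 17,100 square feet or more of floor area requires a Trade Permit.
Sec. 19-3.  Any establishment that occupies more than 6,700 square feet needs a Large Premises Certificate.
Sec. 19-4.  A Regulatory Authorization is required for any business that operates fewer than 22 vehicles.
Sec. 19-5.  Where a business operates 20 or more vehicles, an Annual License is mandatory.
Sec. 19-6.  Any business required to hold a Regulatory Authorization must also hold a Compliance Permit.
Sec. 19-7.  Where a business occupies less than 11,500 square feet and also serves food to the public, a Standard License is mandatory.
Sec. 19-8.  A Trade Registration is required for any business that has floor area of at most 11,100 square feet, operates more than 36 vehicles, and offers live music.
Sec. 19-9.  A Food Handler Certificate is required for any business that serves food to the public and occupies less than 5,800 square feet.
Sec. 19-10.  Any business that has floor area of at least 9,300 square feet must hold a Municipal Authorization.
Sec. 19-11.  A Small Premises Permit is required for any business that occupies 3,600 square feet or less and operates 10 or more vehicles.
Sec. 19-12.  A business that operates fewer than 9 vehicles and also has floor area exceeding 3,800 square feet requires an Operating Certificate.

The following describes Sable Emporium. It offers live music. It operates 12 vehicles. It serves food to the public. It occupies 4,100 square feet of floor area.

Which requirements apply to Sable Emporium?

Sec. 19-1. floor area 4,100 square feet ≤ 12,000 square feet; vehicles 12 < 17 → Standard Registration required.
Sec. 19-2. floor area 4,100 square feet < 17,100 square feet → Trade Permit not required.
Sec. 19-3. floor area 4,100 square feet ≤ 6,700 square feet → Large Premises Certificate not required.
Sec. 19-4. vehicles 12 < 22 → Regulatory Authorization required.
Sec. 19-5. vehicles 12 < 20 → Annual License not required.
Sec. 19-6. Regulatory Authorization is required → Compliance Permit also required.
Sec. 19-7. floor area 4,100 square feet < 11,500 square feet; serves food to the public → Standard License required.
Sec. 19-8. floor area 4,100 square feet ≤ 11,100 square feet; vehicles 12 ≤ 36; offers live music → Trade Registration not required.
Sec. 19-9. serves food to the public; floor area 4,100 square feet < 5,800 square feet → Food Handler Certificate required.
Sec. 19-10. floor area 4,100 square feet < 9,300 square feet → Municipal Authorization not required.
Sec. 19-11. floor area 4,100 square feet > 3,600 square feet; vehicles 12 ≥ 10 → Small Premises Permit not required.
Sec. 19-12. vehicles 12 ≥ 9; floor area 4,100 square feet > 3,800 square feet → Operating Certificate not required.

Compliance Permit, Food Handler Certificate, Regulatory Authorization, Standard License, Standard Registration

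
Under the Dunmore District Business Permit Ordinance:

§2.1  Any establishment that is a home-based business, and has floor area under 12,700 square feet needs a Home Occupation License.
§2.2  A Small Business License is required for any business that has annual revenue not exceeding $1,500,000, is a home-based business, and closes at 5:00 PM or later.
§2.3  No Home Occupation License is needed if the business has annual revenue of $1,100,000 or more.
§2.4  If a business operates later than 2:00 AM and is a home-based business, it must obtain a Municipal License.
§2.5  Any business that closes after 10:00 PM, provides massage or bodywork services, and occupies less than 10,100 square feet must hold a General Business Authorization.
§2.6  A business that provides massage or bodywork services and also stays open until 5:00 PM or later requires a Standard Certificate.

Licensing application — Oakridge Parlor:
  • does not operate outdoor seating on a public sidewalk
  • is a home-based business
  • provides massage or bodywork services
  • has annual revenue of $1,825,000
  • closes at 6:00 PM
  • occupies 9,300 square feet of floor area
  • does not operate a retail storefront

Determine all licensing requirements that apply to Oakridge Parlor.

§2.1 is a home-based business; floor area 9,300 square feet < 12,700 square feet → Home Occupation License required.
§2.2 revenue $1,825,000 > $1,500,000; is a home-based business; closes 6:00 PM, after 5:00 PM → Small Business License not required.
§2.3 revenue $1,825,000 ≥ $1,100,000 → exempt from Home Occupation License.
§2.4 closes 6:00 PM, at/before 2:00 AM; is a home-based business → Municipal License not required.
§2.5 closes 6:00 PM, at/before 10:00 PM; provides massage or bodywork services; floor area 9,300 square feet < 10,100 square feet → General Business Authorization not required.
§2.6 provides massage or bodywork services; closes 6:00 PM, after 5:00 PM → Standard Certificate required.

Standard Certificate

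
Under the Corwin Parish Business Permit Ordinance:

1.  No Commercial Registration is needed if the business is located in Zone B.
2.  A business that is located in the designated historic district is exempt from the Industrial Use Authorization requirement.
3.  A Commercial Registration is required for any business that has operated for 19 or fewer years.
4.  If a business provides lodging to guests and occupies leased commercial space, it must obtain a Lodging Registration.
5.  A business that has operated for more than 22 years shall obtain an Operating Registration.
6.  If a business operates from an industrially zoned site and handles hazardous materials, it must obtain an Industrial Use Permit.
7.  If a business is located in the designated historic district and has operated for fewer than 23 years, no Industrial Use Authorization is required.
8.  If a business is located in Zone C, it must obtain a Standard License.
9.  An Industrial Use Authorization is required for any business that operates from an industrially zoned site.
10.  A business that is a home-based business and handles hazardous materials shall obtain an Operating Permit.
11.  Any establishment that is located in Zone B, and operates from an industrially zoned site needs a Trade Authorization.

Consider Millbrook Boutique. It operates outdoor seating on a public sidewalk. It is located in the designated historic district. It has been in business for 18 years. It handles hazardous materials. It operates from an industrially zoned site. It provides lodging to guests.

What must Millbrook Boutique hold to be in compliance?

1. is located in the designated historic district (not: is located in Zone B) → Commercial Registration exemption does not apply.
2. is located in the designated historic district → exempt from Industrial Use Authorization.
3. years in business 18 ≤ 19 → Commercial Registration required.
4. provides lodging to guests; operates from an industrially zoned site (not: occupies leased commercial space) → Lodging Registration not required.
5. years in business 18 ≤ 22 → Operating Registration not required.
6. operates from an industrially zoned site; handles hazardous materials → Industrial Use Permit required.
7. is located in the designated historic district; years in business 18 < 23 → exempt from Industrial Use Authorization.
8. is located in the designated historic district (not: is located in Zone C) → Standard License not required.
9. operates from an industrially zoned site → Industrial Use Authorization required.
10. operates from an industrially zoned site (not: is a home-based business); handles hazardous materials → Operating Permit not required.
11. is located in the designated historic district (not: is located in Zone B); operates from an industrially zoned site → Trade Authorization not required.

Commercial Registration, Industrial Use Permit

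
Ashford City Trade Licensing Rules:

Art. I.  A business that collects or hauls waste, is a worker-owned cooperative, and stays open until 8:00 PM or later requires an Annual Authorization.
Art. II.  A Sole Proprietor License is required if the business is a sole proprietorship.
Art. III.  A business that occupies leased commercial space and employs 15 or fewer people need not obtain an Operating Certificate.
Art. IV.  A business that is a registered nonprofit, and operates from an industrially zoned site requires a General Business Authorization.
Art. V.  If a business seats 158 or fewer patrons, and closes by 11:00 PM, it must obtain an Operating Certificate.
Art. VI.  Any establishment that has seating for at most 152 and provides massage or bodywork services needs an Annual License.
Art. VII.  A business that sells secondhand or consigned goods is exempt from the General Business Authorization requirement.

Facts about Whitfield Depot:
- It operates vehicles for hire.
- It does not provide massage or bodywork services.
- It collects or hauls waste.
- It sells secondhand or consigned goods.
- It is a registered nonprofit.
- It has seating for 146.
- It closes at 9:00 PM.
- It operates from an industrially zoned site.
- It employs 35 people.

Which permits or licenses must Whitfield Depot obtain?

Art. I. collects or hauls waste; is a registered nonprofit (not: is a worker-owned cooperative); closes 9:00 PM, after 8:00 PM → Annual Authorization not required.
Art. II. is a registered nonprofit (not: is a sole proprietorship) → Sole Proprietor License not required.
Art. III. operates from an industrially zoned site (not: occupies leased commercial space); employees 35 > 15 → Operating Certificate exemption does not apply.
Art. IV. is a registered nonprofit; operates from an industrially zoned site → General Business Authorization required.
Art. V. seating 146 ≤ 158; closes 9:00 PM, at/before 11:00 PM → Operating Certificate required.
Art. VI. seating 146 ≤ 152; does not provide massage or bodywork services → Annual License not required.
Art. VII. sells secondhand or consigned goods → exempt from General Business Authorization.

Operating Certificate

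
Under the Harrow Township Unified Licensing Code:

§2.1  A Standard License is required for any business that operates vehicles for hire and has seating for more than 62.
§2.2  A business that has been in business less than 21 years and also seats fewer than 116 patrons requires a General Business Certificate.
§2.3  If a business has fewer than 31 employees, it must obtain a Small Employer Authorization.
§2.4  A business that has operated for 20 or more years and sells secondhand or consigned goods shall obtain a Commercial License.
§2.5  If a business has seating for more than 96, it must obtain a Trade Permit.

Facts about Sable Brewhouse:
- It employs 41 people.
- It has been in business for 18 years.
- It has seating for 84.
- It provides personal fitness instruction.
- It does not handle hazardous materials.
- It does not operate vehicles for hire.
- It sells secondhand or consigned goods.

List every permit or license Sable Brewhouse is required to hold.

§2.1 does not operate vehicles for hire; seating 84 > 62 → Standard License not required.
§2.2 years in business 18 < 21; seating 84 < 116 → General Business Certificate required.
§2.3 employees 41 ≥ 31 → Small Employer Authorization not required.
§2.4 years in business 18 < 20; sells secondhand or consigned goods → Commercial License not required.
§2.5 seating 84 ≤ 96 → Trade Permit not required.

General Business Certificate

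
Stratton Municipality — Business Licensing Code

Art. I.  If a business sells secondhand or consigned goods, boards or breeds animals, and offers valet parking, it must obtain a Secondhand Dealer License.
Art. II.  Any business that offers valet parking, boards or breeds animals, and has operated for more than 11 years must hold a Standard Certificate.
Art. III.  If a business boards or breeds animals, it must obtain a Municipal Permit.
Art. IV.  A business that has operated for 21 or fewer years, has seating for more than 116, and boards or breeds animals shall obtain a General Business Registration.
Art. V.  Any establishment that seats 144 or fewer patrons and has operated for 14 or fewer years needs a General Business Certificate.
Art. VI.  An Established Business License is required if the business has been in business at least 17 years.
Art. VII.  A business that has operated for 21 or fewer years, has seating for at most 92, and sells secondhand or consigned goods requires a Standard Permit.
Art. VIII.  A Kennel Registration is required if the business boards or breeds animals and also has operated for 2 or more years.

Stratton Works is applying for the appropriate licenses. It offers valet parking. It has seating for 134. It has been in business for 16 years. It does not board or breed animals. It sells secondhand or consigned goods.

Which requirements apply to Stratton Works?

None

Art. I. sells secondhand or consigned goods; does not board or breed animals; offers valet parking → Secondhand Dealer License not required.
Art. II. offers valet parking; does not board or breed animals; years in business 16 > 11 → Standard Certificate not required.
Art. III. does not board or breed animals → Municipal Permit not required.
Art. IV. years in business 16 ≤ 21; seating 134 > 116; does not board or breed animals → General Business Registration not required.
Art. V. seating 134 ≤ 144; years in business 16 > 14 → General Business Certificate not required.
Art. VI. years in business 16 < 17 → Established Business License not required.
Art. VII. years in business 16 ≤ 21; seating 134 > 92; sells secondhand or consigned goods → Standard Permit not required.
Art. VIII. does not board or breed animals; years in business 16 ≥ 2 → Kennel Registration not required.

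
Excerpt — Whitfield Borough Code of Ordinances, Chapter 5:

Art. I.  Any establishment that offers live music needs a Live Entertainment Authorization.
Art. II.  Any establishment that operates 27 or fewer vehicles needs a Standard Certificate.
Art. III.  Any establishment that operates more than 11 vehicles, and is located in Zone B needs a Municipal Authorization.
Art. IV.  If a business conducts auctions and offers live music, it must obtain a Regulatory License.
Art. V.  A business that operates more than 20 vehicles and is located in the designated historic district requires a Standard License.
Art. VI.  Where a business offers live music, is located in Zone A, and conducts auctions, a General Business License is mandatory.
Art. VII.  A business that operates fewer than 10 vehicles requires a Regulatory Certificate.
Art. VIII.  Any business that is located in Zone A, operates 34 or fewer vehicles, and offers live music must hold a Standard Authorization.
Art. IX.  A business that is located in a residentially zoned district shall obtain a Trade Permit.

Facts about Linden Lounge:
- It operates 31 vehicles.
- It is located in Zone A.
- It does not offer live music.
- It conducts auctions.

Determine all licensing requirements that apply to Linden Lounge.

None

Art. I. does not offer live music → Live Entertainment Authorization not required.
Art. II. vehicles 31 > 27 → Standard Certificate not required.
Art. III. vehicles 31 > 11; is located in Zone A (not: is located in Zone B) → Municipal Authorization not required.
Art. IV. conducts auctions; does not offer live music → Regulatory License not required.
Art. V. vehicles 31 > 20; is located in Zone A (not: is located in the designated historic district) → Standard License not required.
Art. VI. does not offer live music; is located in Zone A; conducts auctions → General Business License not required.
Art. VII. vehicles 31 ≥ 10 → Regulatory Certificate not required.
Art. VIII. is located in Zone A; vehicles 31 ≤ 34; does not offer live music → Standard Authorization not required.
Art. IX. is located in Zone A (not: is located in a residentially zoned district) → Trade Permit not required.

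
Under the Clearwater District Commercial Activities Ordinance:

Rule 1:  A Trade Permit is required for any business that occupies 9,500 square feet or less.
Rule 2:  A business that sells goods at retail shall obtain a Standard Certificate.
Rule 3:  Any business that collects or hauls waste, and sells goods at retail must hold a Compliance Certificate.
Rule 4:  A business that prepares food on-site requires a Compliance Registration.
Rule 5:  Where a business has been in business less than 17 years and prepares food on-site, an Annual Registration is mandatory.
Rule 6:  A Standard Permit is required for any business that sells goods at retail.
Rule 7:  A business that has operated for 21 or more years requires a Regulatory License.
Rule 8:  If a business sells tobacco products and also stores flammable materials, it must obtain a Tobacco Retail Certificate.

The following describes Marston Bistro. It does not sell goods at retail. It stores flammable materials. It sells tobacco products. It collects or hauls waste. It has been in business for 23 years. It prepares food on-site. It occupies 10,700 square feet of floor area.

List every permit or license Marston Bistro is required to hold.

Compliance Registration, Regulatory License, Tobacco Retail Certificate

Rule 1: floor area 10,700 square feet > 9,500 square feet → Trade Permit not required.
Rule 2: does not sell goods at retail → Standard Certificate not required.
Rule 3: collects or hauls waste; does not sell goods at retail → Compliance Certificate not required.
Rule 4: prepares food on-site → Compliance Registration required.
Rule 5: years in business 23 ≥ 17; prepares food on-site → Annual Registration not required.
Rule 6: does not sell goods at retail → Standard Permit not required.
Rule 7: years in business 23 ≥ 21 → Regulatory License required.
Rule 8: sells tobacco products; stores flammable materials → Tobacco Retail Certificate required.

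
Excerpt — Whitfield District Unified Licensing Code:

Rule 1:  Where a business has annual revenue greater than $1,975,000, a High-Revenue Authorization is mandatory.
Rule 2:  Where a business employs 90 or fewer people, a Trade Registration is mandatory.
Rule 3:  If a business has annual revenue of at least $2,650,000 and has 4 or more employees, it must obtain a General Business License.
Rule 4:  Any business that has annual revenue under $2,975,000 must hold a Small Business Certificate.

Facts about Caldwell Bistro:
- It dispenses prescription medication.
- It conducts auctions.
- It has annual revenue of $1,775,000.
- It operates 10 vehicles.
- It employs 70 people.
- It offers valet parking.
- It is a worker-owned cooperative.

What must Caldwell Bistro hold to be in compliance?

Small Business Certificate, Trade Registration

Rule 1: revenue $1,775,000 ≤ $1,975,000 → High-Revenue Authorization not required.
Rule 2: employees 70 ≤ 90 → Trade Registration required.
Rule 3: revenue $1,775,000 < $2,650,000; employees 70 ≥ 4 → General Business License not required.
Rule 4: revenue $1,775,000 < $2,975,000 → Small Business Certificate required.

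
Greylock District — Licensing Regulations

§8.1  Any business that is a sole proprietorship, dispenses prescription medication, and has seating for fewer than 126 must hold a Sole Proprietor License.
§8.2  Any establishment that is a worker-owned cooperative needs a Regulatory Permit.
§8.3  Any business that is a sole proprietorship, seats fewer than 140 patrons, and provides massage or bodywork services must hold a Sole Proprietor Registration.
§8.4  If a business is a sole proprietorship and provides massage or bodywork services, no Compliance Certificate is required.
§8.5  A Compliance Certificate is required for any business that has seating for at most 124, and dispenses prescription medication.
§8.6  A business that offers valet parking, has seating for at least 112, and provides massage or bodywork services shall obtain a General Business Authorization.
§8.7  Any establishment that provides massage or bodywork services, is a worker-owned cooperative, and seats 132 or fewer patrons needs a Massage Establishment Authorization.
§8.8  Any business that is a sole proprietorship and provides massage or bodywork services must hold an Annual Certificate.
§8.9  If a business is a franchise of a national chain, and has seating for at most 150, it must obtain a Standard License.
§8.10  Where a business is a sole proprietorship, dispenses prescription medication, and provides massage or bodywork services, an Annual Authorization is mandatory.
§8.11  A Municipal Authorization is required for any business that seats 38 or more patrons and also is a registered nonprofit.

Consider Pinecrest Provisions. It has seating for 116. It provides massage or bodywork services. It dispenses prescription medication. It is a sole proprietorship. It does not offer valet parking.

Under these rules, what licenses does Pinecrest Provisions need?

Annual Authorization, Annual Certificate, Sole Proprietor License, Sole Proprietor Registration

§8.1 is a sole proprietorship; dispenses prescription medication; seating 116 < 126 → Sole Proprietor License required.
§8.2 is a sole proprietorship (not: is a worker-owned cooperative) → Regulatory Permit not required.
§8.3 is a sole proprietorship; seating 116 < 140; provides massage or bodywork services → Sole Proprietor Registration required.
§8.4 is a sole proprietorship; provides massage or bodywork services → exempt from Compliance Certificate.
§8.5 seating 116 ≤ 124; dispenses prescription medication → Compliance Certificate required.
§8.6 does not offer valet parking; seating 116 ≥ 112; provides massage or bodywork services → General Business Authorization not required.
§8.7 provides massage or bodywork services; is a sole proprietorship (not: is a worker-owned cooperative); seating 116 ≤ 132 → Massage Establishment Authorization not required.
§8.8 is a sole proprietorship; provides massage or bodywork services → Annual Certificate required.
§8.9 is a sole proprietorship (not: is a franchise of a national chain); seating 116 ≤ 150 → Standard License not required.
§8.10 is a sole proprietorship; dispenses prescription medication; provides massage or bodywork services → Annual Authorization required.
§8.11 seating 116 ≥ 38; is a sole proprietorship (not: is a registered nonprofit) → Municipal Authorization not required.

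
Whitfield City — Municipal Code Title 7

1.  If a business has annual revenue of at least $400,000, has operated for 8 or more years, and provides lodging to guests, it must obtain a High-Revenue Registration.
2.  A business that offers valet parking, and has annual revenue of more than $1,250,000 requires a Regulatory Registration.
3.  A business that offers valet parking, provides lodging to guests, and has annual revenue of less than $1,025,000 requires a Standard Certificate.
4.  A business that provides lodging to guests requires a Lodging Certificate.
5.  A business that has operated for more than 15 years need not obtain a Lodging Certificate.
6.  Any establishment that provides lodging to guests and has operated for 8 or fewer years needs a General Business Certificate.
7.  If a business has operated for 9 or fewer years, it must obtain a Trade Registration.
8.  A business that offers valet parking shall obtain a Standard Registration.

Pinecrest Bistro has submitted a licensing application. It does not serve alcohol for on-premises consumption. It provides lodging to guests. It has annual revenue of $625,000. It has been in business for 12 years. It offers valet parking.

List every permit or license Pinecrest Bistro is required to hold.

High-Revenue Registration, Lodging Certificate, Standard Certificate, Standard Registration

1. revenue $625,000 ≥ $400,000; years in business 12 ≥ 8; provides lodging to guests → High-Revenue Registration required.
2. offers valet parking; revenue $625,000 ≤ $1,250,000 → Regulatory Registration not required.
3. offers valet parking; provides lodging to guests; revenue $625,000 < $1,025,000 → Standard Certificate required.
4. provides lodging to guests → Lodging Certificate required.
5. years in business 12 ≤ 15 → Lodging Certificate exemption does not apply.
6. provides lodging to guests; years in business 12 > 8 → General Business Certificate not required.
7. years in business 12 > 9 → Trade Registration not required.
8. offers valet parking → Standard Registration required.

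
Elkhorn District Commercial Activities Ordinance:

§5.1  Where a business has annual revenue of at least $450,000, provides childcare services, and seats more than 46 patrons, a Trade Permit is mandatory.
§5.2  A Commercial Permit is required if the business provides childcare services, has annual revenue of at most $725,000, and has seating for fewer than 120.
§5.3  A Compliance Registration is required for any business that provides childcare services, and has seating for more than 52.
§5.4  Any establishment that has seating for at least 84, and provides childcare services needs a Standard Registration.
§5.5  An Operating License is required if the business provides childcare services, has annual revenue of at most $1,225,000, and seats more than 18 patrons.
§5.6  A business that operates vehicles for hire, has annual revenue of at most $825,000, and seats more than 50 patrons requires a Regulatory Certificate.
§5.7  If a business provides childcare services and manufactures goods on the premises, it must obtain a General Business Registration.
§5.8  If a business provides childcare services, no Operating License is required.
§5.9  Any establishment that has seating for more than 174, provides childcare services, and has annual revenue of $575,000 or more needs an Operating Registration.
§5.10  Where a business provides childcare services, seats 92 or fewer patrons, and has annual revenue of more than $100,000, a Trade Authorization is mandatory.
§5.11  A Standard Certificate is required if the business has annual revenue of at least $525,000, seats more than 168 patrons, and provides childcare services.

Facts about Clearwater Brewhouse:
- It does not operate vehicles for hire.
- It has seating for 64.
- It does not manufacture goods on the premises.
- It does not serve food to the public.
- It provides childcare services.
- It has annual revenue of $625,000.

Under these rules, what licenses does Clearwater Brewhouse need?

Commercial Permit, Compliance Registration, Trade Authorization, Trade Permit

§5.1 revenue $625,000 ≥ $450,000; provides childcare services; seating 64 > 46 → Trade Permit required.
§5.2 provides childcare services; revenue $625,000 ≤ $725,000; seating 64 < 120 → Commercial Permit required.
§5.3 provides childcare services; seating 64 > 52 → Compliance Registration required.
§5.4 seating 64 < 84; provides childcare services → Standard Registration not required.
§5.5 provides childcare services; revenue $625,000 ≤ $1,225,000; seating 64 > 18 → Operating License required.
§5.6 does not operate vehicles for hire; revenue $625,000 ≤ $825,000; seating 64 > 50 → Regulatory Certificate not required.
§5.7 provides childcare services; does not manufacture goods on the premises → General Business Registration not required.
§5.8 provides childcare services → exempt from Operating License.
§5.9 seating 64 ≤ 174; provides childcare services; revenue $625,000 ≥ $575,000 → Operating Registration not required.
§5.10 provides childcare services; seating 64 ≤ 92; revenue $625,000 > $100,000 → Trade Authorization required.
§5.11 revenue $625,000 ≥ $525,000; seating 64 ≤ 168; provides childcare services → Standard Certificate not required.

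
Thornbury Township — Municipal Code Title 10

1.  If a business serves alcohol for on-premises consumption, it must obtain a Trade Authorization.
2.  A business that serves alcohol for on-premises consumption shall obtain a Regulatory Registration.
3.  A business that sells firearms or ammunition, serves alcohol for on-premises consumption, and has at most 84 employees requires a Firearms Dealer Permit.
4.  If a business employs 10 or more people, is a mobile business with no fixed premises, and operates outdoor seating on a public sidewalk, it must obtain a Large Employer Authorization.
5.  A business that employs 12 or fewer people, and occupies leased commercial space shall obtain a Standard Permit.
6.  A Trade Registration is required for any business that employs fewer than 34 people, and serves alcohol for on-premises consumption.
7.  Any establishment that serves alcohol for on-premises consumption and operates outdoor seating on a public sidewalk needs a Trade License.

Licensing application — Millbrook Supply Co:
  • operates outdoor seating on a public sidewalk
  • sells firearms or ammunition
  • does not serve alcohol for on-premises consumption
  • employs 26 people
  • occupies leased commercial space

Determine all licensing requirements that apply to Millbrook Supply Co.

None

1. does not serve alcohol for on-premises consumption → Trade Authorization not required.
2. does not serve alcohol for on-premises consumption → Regulatory Registration not required.
3. sells firearms or ammunition; does not serve alcohol for on-premises consumption; employees 26 ≤ 84 → Firearms Dealer Permit not required.
4. employees 26 ≥ 10; occupies leased commercial space (not: is a mobile business with no fixed premises); operates outdoor seating on a public sidewalk → Large Employer Authorization not required.
5. employees 26 > 12; occupies leased commercial space → Standard Permit not required.
6. employees 26 < 34; does not serve alcohol for on-premises consumption → Trade Registration not required.
7. does not serve alcohol for on-premises consumption; operates outdoor seating on a public sidewalk → Trade License not required.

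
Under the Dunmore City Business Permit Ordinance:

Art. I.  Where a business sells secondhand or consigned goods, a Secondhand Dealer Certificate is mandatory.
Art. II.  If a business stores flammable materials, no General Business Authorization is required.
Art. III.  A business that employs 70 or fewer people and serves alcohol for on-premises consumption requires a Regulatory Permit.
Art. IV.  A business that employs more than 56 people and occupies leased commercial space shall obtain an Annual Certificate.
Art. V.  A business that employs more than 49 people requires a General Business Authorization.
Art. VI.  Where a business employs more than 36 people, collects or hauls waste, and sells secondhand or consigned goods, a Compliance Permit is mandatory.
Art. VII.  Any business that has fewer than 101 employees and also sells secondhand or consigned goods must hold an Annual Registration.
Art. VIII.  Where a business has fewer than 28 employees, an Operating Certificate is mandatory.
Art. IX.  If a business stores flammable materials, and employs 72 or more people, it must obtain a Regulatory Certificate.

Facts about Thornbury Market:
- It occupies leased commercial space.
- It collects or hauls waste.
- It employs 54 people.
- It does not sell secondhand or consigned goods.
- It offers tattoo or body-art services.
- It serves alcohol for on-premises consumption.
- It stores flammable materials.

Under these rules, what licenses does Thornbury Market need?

Art. I. does not sell secondhand or consigned goods → Secondhand Dealer Certificate not required.
Art. II. stores flammable materials → exempt from General Business Authorization.
Art. III. employees 54 ≤ 70; serves alcohol for on-premises consumption → Regulatory Permit required.
Art. IV. employees 54 ≤ 56; occupies leased commercial space → Annual Certificate not required.
Art. V. employees 54 > 49 → General Business Authorization required.
Art. VI. employees 54 > 36; collects or hauls waste; does not sell secondhand or consigned goods → Compliance Permit not required.
Art. VII. employees 54 < 101; does not sell secondhand or consigned goods → Annual Registration not required.
Art. VIII. employees 54 ≥ 28 → Operating Certificate not required.
Art. IX. stores flammable materials; employees 54 < 72 → Regulatory Certificate not required.

Regulatory Permit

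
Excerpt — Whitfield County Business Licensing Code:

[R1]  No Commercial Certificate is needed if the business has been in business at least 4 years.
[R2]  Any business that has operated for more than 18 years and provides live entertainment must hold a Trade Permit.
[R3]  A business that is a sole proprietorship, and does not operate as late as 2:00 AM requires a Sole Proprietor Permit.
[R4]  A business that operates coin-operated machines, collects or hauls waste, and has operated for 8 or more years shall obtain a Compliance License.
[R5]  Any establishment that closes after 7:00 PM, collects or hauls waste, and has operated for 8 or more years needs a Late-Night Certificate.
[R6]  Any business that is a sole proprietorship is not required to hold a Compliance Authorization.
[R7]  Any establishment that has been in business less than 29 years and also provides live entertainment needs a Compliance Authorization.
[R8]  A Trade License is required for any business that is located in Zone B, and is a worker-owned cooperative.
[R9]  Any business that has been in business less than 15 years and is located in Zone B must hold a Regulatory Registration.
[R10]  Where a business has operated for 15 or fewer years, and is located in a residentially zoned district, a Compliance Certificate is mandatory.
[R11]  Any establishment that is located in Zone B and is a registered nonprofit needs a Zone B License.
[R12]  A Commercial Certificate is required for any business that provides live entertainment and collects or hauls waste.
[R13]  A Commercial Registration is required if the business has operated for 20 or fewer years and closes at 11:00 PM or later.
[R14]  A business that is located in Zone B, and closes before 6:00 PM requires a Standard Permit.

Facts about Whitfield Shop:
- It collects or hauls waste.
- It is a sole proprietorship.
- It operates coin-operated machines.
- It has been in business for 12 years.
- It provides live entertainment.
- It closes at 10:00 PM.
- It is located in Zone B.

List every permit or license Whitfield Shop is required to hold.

Compliance License, Late-Night Certificate, Regulatory Registration, Sole Proprietor Permit

[R1] years in business 12 ≥ 4 → exempt from Commercial Certificate.
[R2] years in business 12 ≤ 18; provides live entertainment → Trade Permit not required.
[R3] is a sole proprietorship; closes 10:00 PM, at/before 2:00 AM → Sole Proprietor Permit required.
[R4] operates coin-operated machines; collects or hauls waste; years in business 12 ≥ 8 → Compliance License required.
[R5] closes 10:00 PM, after 7:00 PM; collects or hauls waste; years in business 12 ≥ 8 → Late-Night Certificate required.
[R6] is a sole proprietorship → exempt from Compliance Authorization.
[R7] years in business 12 < 29; provides live entertainment → Compliance Authorization required.
[R8] is located in Zone B; is a sole proprietorship (not: is a worker-owned cooperative) → Trade License not required.
[R9] years in business 12 < 15; is located in Zone B → Regulatory Registration required.
[R10] years in business 12 ≤ 15; is located in Zone B (not: is located in a residentially zoned district) → Compliance Certificate not required.
[R11] is located in Zone B; is a sole proprietorship (not: is a registered nonprofit) → Zone B License not required.
[R12] provides live entertainment; collects or hauls waste → Commercial Certificate required.
[R13] years in business 12 ≤ 20; closes 10:00 PM, at/before 11:00 PM → Commercial Registration not required.
[R14] is located in Zone B; closes 10:00 PM, after 6:00 PM → Standard Permit not required.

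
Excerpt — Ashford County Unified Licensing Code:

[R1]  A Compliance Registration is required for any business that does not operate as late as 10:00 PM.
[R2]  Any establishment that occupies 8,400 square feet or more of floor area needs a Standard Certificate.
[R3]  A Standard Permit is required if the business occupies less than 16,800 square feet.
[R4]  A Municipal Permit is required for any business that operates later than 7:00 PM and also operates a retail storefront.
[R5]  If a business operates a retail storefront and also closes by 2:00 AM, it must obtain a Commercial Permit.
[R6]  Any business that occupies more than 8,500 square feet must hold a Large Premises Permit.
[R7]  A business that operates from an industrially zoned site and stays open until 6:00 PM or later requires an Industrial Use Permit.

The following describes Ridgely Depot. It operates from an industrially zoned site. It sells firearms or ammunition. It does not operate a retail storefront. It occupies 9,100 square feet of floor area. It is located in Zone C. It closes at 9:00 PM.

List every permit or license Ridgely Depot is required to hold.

[R1] closes 9:00 PM, at/before 10:00 PM → Compliance Registration required.
[R2] floor area 9,100 square feet ≥ 8,400 square feet → Standard Certificate required.
[R3] floor area 9,100 square feet < 16,800 square feet → Standard Permit required.
[R4] closes 9:00 PM, after 7:00 PM; does not operate a retail storefront → Municipal Permit not required.
[R5] does not operate a retail storefront; closes 9:00 PM, at/before 2:00 AM → Commercial Permit not required.
[R6] floor area 9,100 square feet > 8,500 square feet → Large Premises Permit required.
[R7] operates from an industrially zoned site; closes 9:00 PM, after 6:00 PM → Industrial Use Permit required.

Compliance Registration, Industrial Use Permit, Large Premises Permit, Standard Certificate, Standard Permit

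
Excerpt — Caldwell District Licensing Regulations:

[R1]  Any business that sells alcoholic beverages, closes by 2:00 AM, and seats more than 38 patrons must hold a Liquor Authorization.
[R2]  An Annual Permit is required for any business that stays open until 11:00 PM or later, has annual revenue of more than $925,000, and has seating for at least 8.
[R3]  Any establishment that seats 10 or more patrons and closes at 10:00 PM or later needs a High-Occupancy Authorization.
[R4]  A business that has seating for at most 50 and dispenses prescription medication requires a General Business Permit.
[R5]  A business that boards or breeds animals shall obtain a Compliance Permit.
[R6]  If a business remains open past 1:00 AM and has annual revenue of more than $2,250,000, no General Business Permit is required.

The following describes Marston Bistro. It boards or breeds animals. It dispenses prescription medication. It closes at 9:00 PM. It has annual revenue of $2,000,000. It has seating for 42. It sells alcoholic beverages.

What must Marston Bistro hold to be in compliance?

[R1] sells alcoholic beverages; closes 9:00 PM, at/before 2:00 AM; seating 42 > 38 → Liquor Authorization required.
[R2] closes 9:00 PM, at/before 11:00 PM; revenue $2,000,000 > $925,000; seating 42 ≥ 8 → Annual Permit not required.
[R3] seating 42 ≥ 10; closes 9:00 PM, at/before 10:00 PM → High-Occupancy Authorization not required.
[R4] seating 42 ≤ 50; dispenses prescription medication → General Business Permit required.
[R5] boards or breeds animals → Compliance Permit required.
[R6] closes 9:00 PM, at/before 1:00 AM; revenue $2,000,000 ≤ $2,250,000 → General Business Permit exemption does not apply.

Compliance Permit, General Business Permit, Liquor Authorization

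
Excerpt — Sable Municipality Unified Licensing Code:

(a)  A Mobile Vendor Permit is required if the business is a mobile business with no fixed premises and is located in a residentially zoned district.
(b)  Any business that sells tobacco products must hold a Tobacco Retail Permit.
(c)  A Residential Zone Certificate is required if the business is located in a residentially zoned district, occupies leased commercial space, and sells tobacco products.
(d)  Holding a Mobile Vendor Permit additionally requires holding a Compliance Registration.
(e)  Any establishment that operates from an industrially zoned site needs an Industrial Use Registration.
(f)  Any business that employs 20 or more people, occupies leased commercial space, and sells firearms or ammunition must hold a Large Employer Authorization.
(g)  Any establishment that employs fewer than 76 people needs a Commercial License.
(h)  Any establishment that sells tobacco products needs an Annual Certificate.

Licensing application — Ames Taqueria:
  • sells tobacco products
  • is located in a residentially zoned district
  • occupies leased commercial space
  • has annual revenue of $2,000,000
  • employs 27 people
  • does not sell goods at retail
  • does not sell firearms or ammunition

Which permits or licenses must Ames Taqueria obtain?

Annual Certificate, Commercial License, Residential Zone Certificate, Tobacco Retail Permit

(a) occupies leased commercial space (not: is a mobile business with no fixed premises); is located in a residentially zoned district → Mobile Vendor Permit not required.
(b) sells tobacco products → Tobacco Retail Permit required.
(c) is located in a residentially zoned district; occupies leased commercial space; sells tobacco products → Residential Zone Certificate required.
(d) Mobile Vendor Permit is not required → no effect.
(e) occupies leased commercial space (not: operates from an industrially zoned site) → Industrial Use Registration not required.
(f) employees 27 ≥ 20; occupies leased commercial space; does not sell firearms or ammunition → Large Employer Authorization not required.
(g) employees 27 < 76 → Commercial License required.
(h) sells tobacco products → Annual Certificate required.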